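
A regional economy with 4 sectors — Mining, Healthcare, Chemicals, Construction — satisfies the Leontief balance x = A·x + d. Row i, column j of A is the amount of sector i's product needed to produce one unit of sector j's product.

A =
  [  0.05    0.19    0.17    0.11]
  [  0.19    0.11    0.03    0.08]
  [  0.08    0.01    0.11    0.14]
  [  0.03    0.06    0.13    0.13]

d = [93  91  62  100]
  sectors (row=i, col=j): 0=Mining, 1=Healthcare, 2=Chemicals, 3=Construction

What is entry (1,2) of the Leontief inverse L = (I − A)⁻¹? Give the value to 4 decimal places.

Form M = I − A:
  [  0.95   -0.19   -0.17   -0.11]
  [ -0.19    0.89   -0.03   -0.08]
  [ -0.08   -0.01    0.89   -0.14]
  [ -0.03   -0.06   -0.13    0.87]
Leontief inverse L = M⁻¹:
  [  1.1324    0.2587    0.2554    0.2081]
  [  0.2523    1.1894    0.1115    0.1592]
  [  0.1162    0.0521    1.1781    0.2091]
  [  0.0738    0.0987    0.1925    1.1988]
Total output x = L · d:
  x_0 = 1.1324·93 + 0.2587·91 + 0.2554·62 + 0.2081·100 = 165.4976
  x_1 = 0.2523·93 + 1.1894·91 + 0.1115·62 + 0.1592·100 = 154.5430
  x_2 = 0.1162·93 + 0.0521·91 + 1.1781·62 + 0.2091·100 = 109.5046
  x_3 = 0.0738·93 + 0.0987·91 + 0.1925·62 + 1.1988·100 = 147.6702

L[1,2] = 0.1115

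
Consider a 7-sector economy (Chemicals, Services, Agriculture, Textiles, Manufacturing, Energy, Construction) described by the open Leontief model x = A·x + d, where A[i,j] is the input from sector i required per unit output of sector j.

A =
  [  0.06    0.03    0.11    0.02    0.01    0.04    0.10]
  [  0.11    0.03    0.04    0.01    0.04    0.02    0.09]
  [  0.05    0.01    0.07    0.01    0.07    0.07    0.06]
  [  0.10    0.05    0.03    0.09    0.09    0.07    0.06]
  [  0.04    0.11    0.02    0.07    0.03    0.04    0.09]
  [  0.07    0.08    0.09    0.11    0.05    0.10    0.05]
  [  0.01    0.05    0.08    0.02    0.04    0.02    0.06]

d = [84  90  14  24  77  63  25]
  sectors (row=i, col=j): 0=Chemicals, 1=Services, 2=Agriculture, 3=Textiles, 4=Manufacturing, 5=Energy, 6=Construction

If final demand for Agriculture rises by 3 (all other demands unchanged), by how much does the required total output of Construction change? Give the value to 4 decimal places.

0.3228

Form M = I − A:
  [  0.94   -0.03   -0.11   -0.02   -0.01   -0.04   -0.10]
  [ -0.11    0.97   -0.04   -0.01   -0.04   -0.02   -0.09]
  [ -0.05   -0.01    0.93   -0.01   -0.07   -0.07   -0.06]
  [ -0.10   -0.05   -0.03    0.91   -0.09   -0.07   -0.06]
  [ -0.04   -0.11   -0.02   -0.07    0.97   -0.04   -0.09]
  [ -0.07   -0.08   -0.09   -0.11   -0.05    0.90   -0.05]
  [ -0.01   -0.05   -0.08   -0.02   -0.04   -0.02    0.94]
Leontief inverse L = M⁻¹:
  [  1.0909    0.0547    0.1524    0.0406    0.0377    0.0695    0.1409]
  [  0.1379    1.0547    0.0793    0.0283    0.0609    0.0436    0.1307]
  [  0.0800    0.0399    1.1079    0.0359    0.0950    0.0998    0.0997]
  [  0.1505    0.0935    0.0821    1.1300    0.1269    0.1114    0.1204]
  [  0.0818    0.1412    0.0602    0.0969    1.0602    0.0692    0.1374]
  [  0.1300    0.1252    0.1491    0.1548    0.0957    1.1501    0.1155]
  [  0.0352    0.0707    0.1076    0.0365    0.0616    0.0413    1.0916]
Total output x = L · d:
  x_0 = 1.0909·84 + 0.0547·90 + 0.1524·14 + 0.0406·24 + 0.0377·77 + 0.0695·63 + 0.1409·25 = 110.4703
  x_1 = 0.1379·84 + 1.0547·90 + 0.0793·14 + 0.0283·24 + 0.0609·77 + 0.0436·63 + 0.1307·25 = 118.9954
  x_2 = 0.0800·84 + 0.0399·90 + 1.1079·14 + 0.0359·24 + 0.0950·77 + 0.0998·63 + 0.0997·25 = 42.7806
  x_3 = 0.1505·84 + 0.0935·90 + 0.0821·14 + 1.1300·24 + 0.1269·77 + 0.1114·63 + 0.1204·25 = 69.1262
  x_4 = 0.0818·84 + 0.1412·90 + 0.0602·14 + 0.0969·24 + 1.0602·77 + 0.0692·63 + 0.1374·25 = 112.1665
  x_5 = 0.1300·84 + 0.1252·90 + 0.1491·14 + 0.1548·24 + 0.0957·77 + 1.1501·63 + 0.1155·25 = 110.7023
  x_6 = 0.0352·84 + 0.0707·90 + 0.1076·14 + 0.0365·24 + 0.0616·77 + 0.0413·63 + 1.0916·25 = 46.3406
Δx_6 = L[6,2] · Δd_2 = 0.1076 · 3 = 0.3228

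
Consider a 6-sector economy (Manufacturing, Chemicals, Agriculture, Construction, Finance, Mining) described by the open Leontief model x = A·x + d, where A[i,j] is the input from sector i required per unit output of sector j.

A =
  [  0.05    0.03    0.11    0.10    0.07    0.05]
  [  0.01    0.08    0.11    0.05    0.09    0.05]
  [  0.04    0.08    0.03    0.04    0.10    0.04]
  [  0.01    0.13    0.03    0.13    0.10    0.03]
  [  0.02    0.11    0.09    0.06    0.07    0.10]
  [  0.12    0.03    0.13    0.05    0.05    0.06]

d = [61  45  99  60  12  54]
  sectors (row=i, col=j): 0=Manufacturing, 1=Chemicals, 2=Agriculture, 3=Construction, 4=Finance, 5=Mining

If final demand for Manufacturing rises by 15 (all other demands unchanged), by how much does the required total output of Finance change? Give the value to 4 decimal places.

0.7668

Form M = I − A:
  [  0.95   -0.03   -0.11   -0.10   -0.07   -0.05]
  [ -0.01    0.92   -0.11   -0.05   -0.09   -0.05]
  [ -0.04   -0.08    0.97   -0.04   -0.10   -0.04]
  [ -0.01   -0.13   -0.03    0.87   -0.10   -0.03]
  [ -0.02   -0.11   -0.09   -0.06    0.93   -0.10]
  [ -0.12   -0.03   -0.13   -0.05   -0.05    0.94]
Leontief inverse L = M⁻¹:
  [  1.0756    0.0883    0.1601    0.1499    0.1275    0.0871]
  [  0.0337    1.1350    0.1604    0.0914    0.1442    0.0872]
  [  0.0599    0.1264    1.0778    0.0779    0.1450    0.0737]
  [  0.0306    0.1975    0.0870    1.1835    0.1618    0.0708]
  [  0.0511    0.1702    0.1525    0.1089    1.1313    0.1421]
  [  0.1510    0.0845    0.1874    0.1016    0.1097    1.0992]
Total output x = L · d:
  x_0 = 1.0756·61 + 0.0883·45 + 0.1601·99 + 0.1499·60 + 0.1275·12 + 0.0871·54 = 100.6552
  x_1 = 0.0337·61 + 1.1350·45 + 0.1604·99 + 0.0914·60 + 0.1442·12 + 0.0872·54 = 80.9425
  x_2 = 0.0599·61 + 0.1264·45 + 1.0778·99 + 0.0779·60 + 0.1450·12 + 0.0737·54 = 126.4389
  x_3 = 0.0306·61 + 0.1975·45 + 0.0870·99 + 1.1835·60 + 0.1618·12 + 0.0708·54 = 96.1352
  x_4 = 0.0511·61 + 0.1702·45 + 0.1525·99 + 0.1089·60 + 1.1313·12 + 0.1421·54 = 53.6535
  x_5 = 0.1510·61 + 0.0845·45 + 0.1874·99 + 0.1016·60 + 0.1097·12 + 1.0992·54 = 98.3334
Δx_4 = L[4,0] · Δd_0 = 0.0511 · 15 = 0.7668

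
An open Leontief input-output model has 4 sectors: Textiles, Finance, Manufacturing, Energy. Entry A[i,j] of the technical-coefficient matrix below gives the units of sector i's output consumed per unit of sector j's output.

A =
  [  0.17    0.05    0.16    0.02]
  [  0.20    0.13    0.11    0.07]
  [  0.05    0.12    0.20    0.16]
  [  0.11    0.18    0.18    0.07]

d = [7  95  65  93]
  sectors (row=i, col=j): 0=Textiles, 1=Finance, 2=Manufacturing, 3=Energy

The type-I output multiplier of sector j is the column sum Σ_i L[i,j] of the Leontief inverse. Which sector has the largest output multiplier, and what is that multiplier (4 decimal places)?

Form M = I − A:
  [  0.83   -0.05   -0.16   -0.02]
  [ -0.20    0.87   -0.11   -0.07]
  [ -0.05   -0.12    0.80   -0.16]
  [ -0.11   -0.18   -0.18    0.93]
Leontief inverse L = M⁻¹:
  [  1.2654    0.1308    0.2907    0.0871]
  [  0.3335    1.2361    0.2697    0.1466]
  [  0.1789    0.2544    1.3793    0.2603]
  [  0.2488    0.3040    0.3535    1.1643]
Total output x = L · d:
  x_0 = 1.2654·7 + 0.1308·95 + 0.2907·65 + 0.0871·93 = 48.2762
  x_1 = 0.3335·7 + 1.2361·95 + 0.2697·65 + 0.1466·93 = 150.9286
  x_2 = 0.1789·7 + 0.2544·95 + 1.3793·65 + 0.2603·93 = 139.2826
  x_3 = 0.2488·7 + 0.3040·95 + 0.3535·65 + 1.1643·93 = 161.8800
Output multipliers (column sums of L):
  Textiles: 2.0267
  Finance: 1.9253
  Manufacturing: 2.2932
  Energy: 1.6583

Manufacturing (2.2932)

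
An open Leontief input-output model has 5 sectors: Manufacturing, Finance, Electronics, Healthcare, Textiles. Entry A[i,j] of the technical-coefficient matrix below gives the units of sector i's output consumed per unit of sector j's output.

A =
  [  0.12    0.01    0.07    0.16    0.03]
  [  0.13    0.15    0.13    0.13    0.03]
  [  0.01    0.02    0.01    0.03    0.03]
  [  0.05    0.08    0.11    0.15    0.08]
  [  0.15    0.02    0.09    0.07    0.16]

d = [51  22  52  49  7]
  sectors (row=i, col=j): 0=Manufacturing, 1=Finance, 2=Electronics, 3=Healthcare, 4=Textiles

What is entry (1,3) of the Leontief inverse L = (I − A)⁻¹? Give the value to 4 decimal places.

Form M = I − A:
  [  0.88   -0.01   -0.07   -0.16   -0.03]
  [ -0.13    0.85   -0.13   -0.13   -0.03]
  [ -0.01   -0.02    0.99   -0.03   -0.03]
  [ -0.05   -0.08   -0.11    0.85   -0.08]
  [ -0.15   -0.02   -0.09   -0.07    0.84]
Leontief inverse L = M⁻¹:
  [  1.1691    0.0405    0.1206    0.2363    0.0700]
  [  0.2081    1.2081    0.2071    0.2379    0.0806]
  [  0.0263    0.0301    1.0253    0.0493    0.0433]
  [  0.1130    0.1246    0.1735    1.2338    0.1322]
  [  0.2260    0.0496    0.1508    0.1560    1.2206]
Total output x = L · d:
  x_0 = 1.1691·51 + 0.0405·22 + 0.1206·52 + 0.2363·49 + 0.0700·7 = 78.8513
  x_1 = 0.2081·51 + 1.2081·22 + 0.2071·52 + 0.2379·49 + 0.0806·7 = 60.1802
  x_2 = 0.0263·51 + 0.0301·22 + 1.0253·52 + 0.0493·49 + 0.0433·7 = 58.0390
  x_3 = 0.1130·51 + 0.1246·22 + 0.1735·52 + 1.2338·49 + 0.1322·7 = 78.9089
  x_4 = 0.2260·51 + 0.0496·22 + 0.1508·52 + 0.1560·49 + 1.2206·7 = 36.6410

L[1,3] = 0.2379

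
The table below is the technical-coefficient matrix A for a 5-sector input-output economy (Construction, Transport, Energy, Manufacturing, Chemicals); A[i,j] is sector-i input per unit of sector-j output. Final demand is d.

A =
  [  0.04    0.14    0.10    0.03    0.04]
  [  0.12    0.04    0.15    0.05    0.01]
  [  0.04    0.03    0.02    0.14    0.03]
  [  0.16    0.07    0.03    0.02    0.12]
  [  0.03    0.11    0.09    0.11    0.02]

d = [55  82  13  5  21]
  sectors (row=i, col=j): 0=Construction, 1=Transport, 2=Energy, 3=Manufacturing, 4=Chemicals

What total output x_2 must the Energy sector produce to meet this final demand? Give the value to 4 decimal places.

Form M = I − A:
  [  0.96   -0.14   -0.10   -0.03   -0.04]
  [ -0.12    0.96   -0.15   -0.05   -0.01]
  [ -0.04   -0.03    0.98   -0.14   -0.03]
  [ -0.16   -0.07   -0.03    0.98   -0.12]
  [ -0.03   -0.11   -0.09   -0.11    0.98]
Leontief inverse L = M⁻¹:
  [  1.0829    0.1742    0.1447    0.0693    0.0589]
  [  0.1592    1.0813    0.1877    0.0907    0.0344]
  [  0.0802    0.0626    1.0483    0.1617    0.0558]
  [  0.2005    0.1255    0.0852    1.0611    0.1420]
  [  0.0809    0.1465    0.1313    0.1462    1.0471]
Total output x = L · d:
  x_0 = 1.0829·55 + 0.1742·82 + 0.1447·13 + 0.0693·5 + 0.0589·21 = 77.3103
  x_1 = 0.1592·55 + 1.0813·82 + 0.1877·13 + 0.0907·5 + 0.0344·21 = 101.0367
  x_2 = 0.0802·55 + 0.0626·82 + 1.0483·13 + 0.1617·5 + 0.0558·21 = 25.1540
  x_3 = 0.2005·55 + 0.1255·82 + 0.0852·13 + 1.0611·5 + 0.1420·21 = 30.7185
  x_4 = 0.0809·55 + 0.1465·82 + 0.1313·13 + 0.1462·5 + 1.0471·21 = 40.8941

25.1540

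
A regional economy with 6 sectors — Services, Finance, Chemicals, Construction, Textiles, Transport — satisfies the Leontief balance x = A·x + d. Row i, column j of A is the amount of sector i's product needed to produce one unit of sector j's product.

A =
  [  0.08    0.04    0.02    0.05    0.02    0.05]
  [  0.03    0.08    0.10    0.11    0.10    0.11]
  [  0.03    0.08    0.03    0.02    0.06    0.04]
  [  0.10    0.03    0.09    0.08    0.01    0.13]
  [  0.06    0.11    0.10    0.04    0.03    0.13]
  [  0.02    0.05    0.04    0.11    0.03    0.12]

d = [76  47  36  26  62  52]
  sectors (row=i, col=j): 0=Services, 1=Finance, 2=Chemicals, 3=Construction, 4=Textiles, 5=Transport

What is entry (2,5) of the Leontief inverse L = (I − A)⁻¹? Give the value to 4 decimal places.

Form M = I − A:
  [  0.92   -0.04   -0.02   -0.05   -0.02   -0.05]
  [ -0.03    0.92   -0.10   -0.11   -0.10   -0.11]
  [ -0.03   -0.08    0.97   -0.02   -0.06   -0.04]
  [ -0.10   -0.03   -0.09    0.92   -0.01   -0.13]
  [ -0.06   -0.11   -0.10   -0.04    0.97   -0.13]
  [ -0.02   -0.05   -0.04   -0.11   -0.03    0.88]
Leontief inverse L = M⁻¹:
  [  1.1035    0.0636    0.0442    0.0808    0.0357    0.0899]
  [  0.0742    1.1366    0.1570    0.1731    0.1364    0.1991]
  [  0.0510    0.1104    1.0601    0.0527    0.0812    0.0847]
  [  0.1357    0.0685    0.1264    1.1300    0.0353    0.1942]
  [  0.0945    0.1584    0.1456    0.0979    1.0655    0.2037]
  [  0.0518    0.0850    0.0789    0.1587    0.0530    1.1848]
Total output x = L · d:
  x_0 = 1.1035·76 + 0.0636·47 + 0.0442·36 + 0.0808·26 + 0.0357·62 + 0.0899·52 = 97.4350
  x_1 = 0.0742·76 + 1.1366·47 + 0.1570·36 + 0.1731·26 + 0.1364·62 + 0.1991·52 = 88.0251
  x_2 = 0.0510·76 + 0.1104·47 + 1.0601·36 + 0.0527·26 + 0.0812·62 + 0.0847·52 = 58.0369
  x_3 = 0.1357·76 + 0.0685·47 + 0.1264·36 + 1.1300·26 + 0.0353·62 + 0.1942·52 = 59.7512
  x_4 = 0.0945·76 + 0.1584·47 + 0.1456·36 + 0.0979·26 + 1.0655·62 + 0.2037·52 = 99.0675
  x_5 = 0.0518·76 + 0.0850·47 + 0.0789·36 + 0.1587·26 + 0.0530·62 + 1.1848·52 = 79.7910

L[2,5] = 0.0847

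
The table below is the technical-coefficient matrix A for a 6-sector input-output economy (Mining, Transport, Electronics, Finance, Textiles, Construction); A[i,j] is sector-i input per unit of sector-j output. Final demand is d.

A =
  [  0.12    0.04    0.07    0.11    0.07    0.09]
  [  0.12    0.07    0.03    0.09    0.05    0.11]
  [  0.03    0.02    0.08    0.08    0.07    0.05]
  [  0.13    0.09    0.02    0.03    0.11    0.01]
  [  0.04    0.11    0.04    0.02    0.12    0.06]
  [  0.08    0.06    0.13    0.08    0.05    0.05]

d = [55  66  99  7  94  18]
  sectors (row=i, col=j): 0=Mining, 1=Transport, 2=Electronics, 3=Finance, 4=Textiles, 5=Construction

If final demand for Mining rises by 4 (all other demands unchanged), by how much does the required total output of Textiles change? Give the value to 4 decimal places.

Form M = I − A:
  [  0.88   -0.04   -0.07   -0.11   -0.07   -0.09]
  [ -0.12    0.93   -0.03   -0.09   -0.05   -0.11]
  [ -0.03   -0.02    0.92   -0.08   -0.07   -0.05]
  [ -0.13   -0.09   -0.02    0.97   -0.11   -0.01]
  [ -0.04   -0.11   -0.04   -0.02    0.88   -0.06]
  [ -0.08   -0.06   -0.13   -0.08   -0.05    0.95]
Leontief inverse L = M⁻¹:
  [  1.1980    0.0963    0.1241    0.1696    0.1399    0.1418]
  [  0.1981    1.1240    0.0828    0.1493    0.1141    0.1620]
  [  0.0754    0.0573    1.1136    0.1148    0.1168    0.0810]
  [  0.1930    0.1374    0.0582    1.0787    0.1660    0.0591]
  [  0.0969    0.1579    0.0800    0.0652    1.1736    0.1065]
  [  0.1451    0.1068    0.1772    0.1337    0.1107    1.0965]
Total output x = L · d:
  x_0 = 1.1980·55 + 0.0963·66 + 0.1241·99 + 0.1696·7 + 0.1399·94 + 0.1418·18 = 101.4245
  x_1 = 0.1981·55 + 1.1240·66 + 0.0828·99 + 0.1493·7 + 0.1141·94 + 0.1620·18 = 107.9592
  x_2 = 0.0754·55 + 0.0573·66 + 1.1136·99 + 0.1148·7 + 0.1168·94 + 0.0810·18 = 131.4156
  x_3 = 0.1930·55 + 0.1374·66 + 0.0582·99 + 1.0787·7 + 0.1660·94 + 0.0591·18 = 49.6561
  x_4 = 0.0969·55 + 0.1579·66 + 0.0800·99 + 0.0652·7 + 1.1736·94 + 0.1065·18 = 136.3650
  x_5 = 0.1451·55 + 0.1068·66 + 0.1772·99 + 0.1337·7 + 0.1107·94 + 1.0965·18 = 63.6487
Δx_4 = L[4,0] · Δd_0 = 0.0969 · 4 = 0.3877

0.3877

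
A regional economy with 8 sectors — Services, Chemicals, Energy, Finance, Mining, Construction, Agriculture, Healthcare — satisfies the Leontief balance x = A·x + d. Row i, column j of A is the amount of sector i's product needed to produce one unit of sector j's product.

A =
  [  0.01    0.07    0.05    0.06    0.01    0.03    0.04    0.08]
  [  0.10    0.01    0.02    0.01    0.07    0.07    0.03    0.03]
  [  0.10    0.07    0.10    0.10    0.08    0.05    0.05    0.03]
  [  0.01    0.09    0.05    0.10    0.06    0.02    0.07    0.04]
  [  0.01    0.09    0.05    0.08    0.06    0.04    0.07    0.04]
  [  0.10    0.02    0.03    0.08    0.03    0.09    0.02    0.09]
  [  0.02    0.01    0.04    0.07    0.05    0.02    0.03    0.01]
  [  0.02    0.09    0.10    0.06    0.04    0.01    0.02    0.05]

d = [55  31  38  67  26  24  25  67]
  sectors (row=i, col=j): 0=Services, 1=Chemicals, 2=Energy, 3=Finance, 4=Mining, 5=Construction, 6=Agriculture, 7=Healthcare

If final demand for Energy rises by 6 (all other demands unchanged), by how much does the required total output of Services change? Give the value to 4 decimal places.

0.5055

Form M = I − A:
  [  0.99   -0.07   -0.05   -0.06   -0.01   -0.03   -0.04   -0.08]
  [ -0.10    0.99   -0.02   -0.01   -0.07   -0.07   -0.03   -0.03]
  [ -0.10   -0.07    0.90   -0.10   -0.08   -0.05   -0.05   -0.03]
  [ -0.01   -0.09   -0.05    0.90   -0.06   -0.02   -0.07   -0.04]
  [ -0.01   -0.09   -0.05   -0.08    0.94   -0.04   -0.07   -0.04]
  [ -0.10   -0.02   -0.03   -0.08   -0.03    0.91   -0.02   -0.09]
  [ -0.02   -0.01   -0.04   -0.07   -0.05   -0.02    0.97   -0.01]
  [ -0.02   -0.09   -0.10   -0.06   -0.04   -0.01   -0.02    0.95]
Leontief inverse L = M⁻¹:
  [  1.0393    0.1037    0.0843    0.1003    0.0419    0.0535    0.0639    0.1052]
  [  0.1238    1.0436    0.0504    0.0505    0.0950    0.0943    0.0537    0.0606]
  [  0.1453    0.1291    1.1545    0.1715    0.1315    0.0906    0.0948    0.0751]
  [  0.0434    0.1315    0.0888    1.1514    0.1013    0.0492    0.1033    0.0691]
  [  0.0452    0.1303    0.0885    0.1311    1.1006    0.0707    0.1022    0.0703]
  [  0.1334    0.0681    0.0744    0.1362    0.0656    1.1211    0.0518    0.1310]
  [  0.0375    0.0372    0.0638    0.1034    0.0735    0.0365    1.0510    0.0283]
  [  0.0557    0.1299    0.1395    0.1068    0.0787    0.0382    0.0499    1.0778]
Total output x = L · d:
  x_0 = 1.0393·55 + 0.1037·31 + 0.0843·38 + 0.1003·67 + 0.0419·26 + 0.0535·24 + 0.0639·25 + 0.1052·67 = 81.3162
  x_1 = 0.1238·55 + 1.0436·31 + 0.0504·38 + 0.0505·67 + 0.0950·26 + 0.0943·24 + 0.0537·25 + 0.0606·67 = 54.5924
  x_2 = 0.1453·55 + 0.1291·31 + 1.1545·38 + 0.1715·67 + 0.1315·26 + 0.0906·24 + 0.0948·25 + 0.0751·67 = 80.3478
  x_3 = 0.0434·55 + 0.1315·31 + 0.0888·38 + 1.1514·67 + 0.1013·26 + 0.0492·24 + 0.1033·25 + 0.0691·67 = 98.0068
  x_4 = 0.0452·55 + 0.1303·31 + 0.0885·38 + 0.1311·67 + 1.1006·26 + 0.0707·24 + 0.1022·25 + 0.0703·67 = 56.2482
  x_5 = 0.1334·55 + 0.0681·31 + 0.0744·38 + 0.1362·67 + 0.0656·26 + 1.1211·24 + 0.0518·25 + 0.1310·67 = 60.0771
  x_6 = 0.0375·55 + 0.0372·31 + 0.0638·38 + 0.1034·67 + 0.0735·26 + 0.0365·24 + 1.0510·25 + 0.0283·67 = 43.5261
  x_7 = 0.0557·55 + 0.1299·31 + 0.1395·38 + 0.1068·67 + 0.0787·26 + 0.0382·24 + 0.0499·25 + 1.0778·67 = 95.9748
Δx_0 = L[0,2] · Δd_2 = 0.0843 · 6 = 0.5055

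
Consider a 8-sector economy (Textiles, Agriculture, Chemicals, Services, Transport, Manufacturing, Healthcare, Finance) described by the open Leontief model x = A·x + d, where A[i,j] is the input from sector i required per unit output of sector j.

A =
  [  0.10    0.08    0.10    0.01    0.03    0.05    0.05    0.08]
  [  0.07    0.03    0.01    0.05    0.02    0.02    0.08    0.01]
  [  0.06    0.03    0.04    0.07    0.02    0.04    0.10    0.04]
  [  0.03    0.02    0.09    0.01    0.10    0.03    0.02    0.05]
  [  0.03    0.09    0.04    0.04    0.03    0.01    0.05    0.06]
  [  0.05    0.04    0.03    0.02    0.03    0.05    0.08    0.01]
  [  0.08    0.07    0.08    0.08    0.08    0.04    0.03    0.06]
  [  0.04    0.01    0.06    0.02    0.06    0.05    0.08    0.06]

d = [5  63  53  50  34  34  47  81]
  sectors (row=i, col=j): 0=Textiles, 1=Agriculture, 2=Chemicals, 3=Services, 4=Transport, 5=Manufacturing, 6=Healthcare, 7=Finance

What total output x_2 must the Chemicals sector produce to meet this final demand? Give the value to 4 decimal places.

Form M = I − A:
  [  0.90   -0.08   -0.10   -0.01   -0.03   -0.05   -0.05   -0.08]
  [ -0.07    0.97   -0.01   -0.05   -0.02   -0.02   -0.08   -0.01]
  [ -0.06   -0.03    0.96   -0.07   -0.02   -0.04   -0.10   -0.04]
  [ -0.03   -0.02   -0.09    0.99   -0.10   -0.03   -0.02   -0.05]
  [ -0.03   -0.09   -0.04   -0.04    0.97   -0.01   -0.05   -0.06]
  [ -0.05   -0.04   -0.03   -0.02   -0.03    0.95   -0.08   -0.01]
  [ -0.08   -0.07   -0.08   -0.08   -0.08   -0.04    0.97   -0.06]
  [ -0.04   -0.01   -0.06   -0.02   -0.06   -0.05   -0.08    0.94]
Leontief inverse L = M⁻¹:
  [  1.1529    0.1187    0.1469    0.0432    0.0642    0.0821    0.1052    0.1196]
  [  0.1019    1.0559    0.0423    0.0693    0.0451    0.0384    0.1065    0.0355]
  [  0.1013    0.0623    1.0824    0.0969    0.0547    0.0655    0.1382    0.0735]
  [  0.0617    0.0486    0.1202    1.0339    0.1231    0.0498    0.0578    0.0780]
  [  0.0642    0.1151    0.0713    0.0635    1.0566    0.0301    0.0855    0.0863]
  [  0.0832    0.0670    0.0603    0.0419    0.0539    1.0693    0.1107    0.0345]
  [  0.1294    0.1100    0.1287    0.1117    0.1181    0.0702    1.0824    0.1010]
  [  0.0775    0.0416    0.0971    0.0465    0.0897    0.0739    0.1191    1.0916]
Total output x = L · d:
  x_0 = 1.1529·5 + 0.1187·63 + 0.1469·53 + 0.0432·50 + 0.0642·34 + 0.0821·34 + 0.1052·47 + 0.1196·81 = 42.7948
  x_1 = 0.1019·5 + 1.0559·63 + 0.0423·53 + 0.0693·50 + 0.0451·34 + 0.0384·34 + 0.1065·47 + 0.0355·81 = 83.4562
  x_2 = 0.1013·5 + 0.0623·63 + 1.0824·53 + 0.0969·50 + 0.0547·34 + 0.0655·34 + 0.1382·47 + 0.0735·81 = 83.1835
  x_3 = 0.0617·5 + 0.0486·63 + 0.1202·53 + 1.0339·50 + 0.1231·34 + 0.0498·34 + 0.0578·47 + 0.0780·81 = 76.3468
  x_4 = 0.0642·5 + 0.1151·63 + 0.0713·53 + 0.0635·50 + 1.0566·34 + 0.0301·34 + 0.0855·47 + 0.0863·81 = 62.4873
  x_5 = 0.0832·5 + 0.0670·63 + 0.0603·53 + 0.0419·50 + 0.0539·34 + 1.0693·34 + 0.1107·47 + 0.0345·81 = 56.1165
  x_6 = 0.1294·5 + 0.1100·63 + 0.1287·53 + 0.1117·50 + 0.1181·34 + 0.0702·34 + 1.0824·47 + 0.1010·81 = 85.4382
  x_7 = 0.0775·5 + 0.0416·63 + 0.0971·53 + 0.0465·50 + 0.0897·34 + 0.0739·34 + 0.1191·47 + 1.0916·81 = 110.0579

83.1835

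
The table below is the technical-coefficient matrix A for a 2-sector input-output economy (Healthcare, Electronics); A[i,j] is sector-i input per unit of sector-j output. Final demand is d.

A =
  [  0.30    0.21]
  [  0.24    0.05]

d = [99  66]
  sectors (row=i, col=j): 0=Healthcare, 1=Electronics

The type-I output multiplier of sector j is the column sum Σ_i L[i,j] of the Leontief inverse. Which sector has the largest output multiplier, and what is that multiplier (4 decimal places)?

Form M = I − A:
  [  0.70   -0.21]
  [ -0.24    0.95]
Leontief inverse L = M⁻¹:
  [  1.5457    0.3417]
  [  0.3905    1.1390]
Total output x = L · d:
  x_0 = 1.5457·99 + 0.3417·66 = 175.5776
  x_1 = 0.3905·99 + 1.1390·66 = 113.8301
Output multipliers (column sums of L):
  Healthcare: 1.9362
  Electronics: 1.4806

Healthcare (1.9362)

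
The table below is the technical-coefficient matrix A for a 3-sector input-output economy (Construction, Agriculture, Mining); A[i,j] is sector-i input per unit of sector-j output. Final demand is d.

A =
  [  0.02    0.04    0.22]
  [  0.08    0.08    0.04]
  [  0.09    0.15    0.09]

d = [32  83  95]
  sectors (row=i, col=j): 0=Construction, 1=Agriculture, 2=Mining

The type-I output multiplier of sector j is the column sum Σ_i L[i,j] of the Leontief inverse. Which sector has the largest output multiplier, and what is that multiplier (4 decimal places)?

Mining (1.4661)

Form M = I − A:
  [  0.98   -0.04   -0.22]
  [ -0.08    0.92   -0.04]
  [ -0.09   -0.15    0.91]
Leontief inverse L = M⁻¹:
  [  1.0513    0.0878    0.2580]
  [  0.0966    1.1029    0.0718]
  [  0.1199    0.1905    1.1363]
Total output x = L · d:
  x_0 = 1.0513·32 + 0.0878·83 + 0.2580·95 = 65.4369
  x_1 = 0.0966·32 + 1.1029·83 + 0.0718·95 = 101.4550
  x_2 = 0.1199·32 + 0.1905·83 + 1.1363·95 = 127.5907
Output multipliers (column sums of L):
  Construction: 1.2678
  Agriculture: 1.3811
  Mining: 1.4661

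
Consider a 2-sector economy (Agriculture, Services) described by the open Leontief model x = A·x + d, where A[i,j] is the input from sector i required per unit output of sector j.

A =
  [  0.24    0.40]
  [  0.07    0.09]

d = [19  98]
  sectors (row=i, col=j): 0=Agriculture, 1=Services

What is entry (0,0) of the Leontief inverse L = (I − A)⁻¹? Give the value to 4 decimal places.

L[0,0] = 1.3713

Form M = I − A:
  [  0.76   -0.40]
  [ -0.07    0.91]
Leontief inverse L = M⁻¹:
  [  1.3713    0.6028]
  [  0.1055    1.1453]
Total output x = L · d:
  x_0 = 1.3713·19 + 0.6028·98 = 85.1266
  x_1 = 0.1055·19 + 1.1453·98 = 114.2405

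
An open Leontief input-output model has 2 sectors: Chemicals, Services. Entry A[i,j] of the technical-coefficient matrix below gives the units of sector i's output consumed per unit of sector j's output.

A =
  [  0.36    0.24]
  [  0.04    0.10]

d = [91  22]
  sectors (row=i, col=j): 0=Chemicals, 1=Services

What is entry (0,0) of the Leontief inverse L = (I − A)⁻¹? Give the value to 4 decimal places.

Form M = I − A:
  [  0.64   -0.24]
  [ -0.04    0.90]
Leontief inverse L = M⁻¹:
  [  1.5890    0.4237]
  [  0.0706    1.1299]
Total output x = L · d:
  x_0 = 1.5890·91 + 0.4237·22 = 153.9195
  x_1 = 0.0706·91 + 1.1299·22 = 31.2853

L[0,0] = 1.5890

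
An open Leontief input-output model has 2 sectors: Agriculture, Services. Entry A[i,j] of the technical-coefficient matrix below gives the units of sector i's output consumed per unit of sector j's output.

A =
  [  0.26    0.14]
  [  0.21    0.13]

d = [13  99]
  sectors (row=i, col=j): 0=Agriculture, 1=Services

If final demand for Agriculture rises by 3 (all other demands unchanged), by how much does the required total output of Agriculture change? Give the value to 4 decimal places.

4.2480

Form M = I − A:
  [  0.74   -0.14]
  [ -0.21    0.87]
Leontief inverse L = M⁻¹:
  [  1.4160    0.2279]
  [  0.3418    1.2044]
Total output x = L · d:
  x_0 = 1.4160·13 + 0.2279·99 = 40.9668
  x_1 = 0.3418·13 + 1.2044·99 = 123.6816
Δx_0 = L[0,0] · Δd_0 = 1.4160 · 3 = 4.2480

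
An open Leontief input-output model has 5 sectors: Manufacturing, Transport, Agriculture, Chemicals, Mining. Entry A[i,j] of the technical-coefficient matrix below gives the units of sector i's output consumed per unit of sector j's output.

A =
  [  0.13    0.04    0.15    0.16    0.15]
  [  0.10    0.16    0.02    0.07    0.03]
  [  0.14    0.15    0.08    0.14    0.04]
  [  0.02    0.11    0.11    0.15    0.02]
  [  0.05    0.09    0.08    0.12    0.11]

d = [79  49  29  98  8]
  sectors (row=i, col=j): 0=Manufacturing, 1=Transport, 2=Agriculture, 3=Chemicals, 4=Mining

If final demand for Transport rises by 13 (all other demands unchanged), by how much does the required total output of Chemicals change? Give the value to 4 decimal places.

2.6485

Form M = I − A:
  [  0.87   -0.04   -0.15   -0.16   -0.15]
  [ -0.10    0.84   -0.02   -0.07   -0.03]
  [ -0.14   -0.15    0.92   -0.14   -0.04]
  [ -0.02   -0.11   -0.11    0.85   -0.02]
  [ -0.05   -0.09   -0.08   -0.12    0.89]
Leontief inverse L = M⁻¹:
  [  1.2325    0.1729    0.2635    0.3225    0.2326]
  [  0.1634    1.2411    0.0790    0.1568    0.0764]
  [  0.2319    0.2678    1.1726    0.2740    0.1070]
  [  0.0829    0.2037    0.1717    1.2451    0.0565]
  [  0.1178    0.1868    0.1514    0.2265    1.1616]
Total output x = L · d:
  x_0 = 1.2325·79 + 0.1729·49 + 0.2635·29 + 0.3225·98 + 0.2326·8 = 146.9433
  x_1 = 0.1634·79 + 1.2411·49 + 0.0790·29 + 0.1568·98 + 0.0764·8 = 91.9841
  x_2 = 0.2319·79 + 0.2678·49 + 1.1726·29 + 0.2740·98 + 0.1070·8 = 93.1538
  x_3 = 0.0829·79 + 0.2037·49 + 0.1717·29 + 1.2451·98 + 0.0565·8 = 143.9891
  x_4 = 0.1178·79 + 0.1868·49 + 0.1514·29 + 0.2265·98 + 1.1616·8 = 54.3334
Δx_3 = L[3,1] · Δd_1 = 0.2037 · 13 = 2.6485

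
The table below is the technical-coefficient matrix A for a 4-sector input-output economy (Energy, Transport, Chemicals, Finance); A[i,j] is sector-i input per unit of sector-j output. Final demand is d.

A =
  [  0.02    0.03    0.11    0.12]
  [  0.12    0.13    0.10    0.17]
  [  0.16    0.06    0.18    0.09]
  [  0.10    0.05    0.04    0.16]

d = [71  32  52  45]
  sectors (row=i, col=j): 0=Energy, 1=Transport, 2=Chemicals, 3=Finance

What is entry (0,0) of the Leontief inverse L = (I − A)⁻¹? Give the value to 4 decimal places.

Form M = I − A:
  [  0.98   -0.03   -0.11   -0.12]
  [ -0.12    0.87   -0.10   -0.17]
  [ -0.16   -0.06    0.82   -0.09]
  [ -0.10   -0.05   -0.04    0.84]
Leontief inverse L = M⁻¹:
  [  1.0723    0.0585    0.1599    0.1821]
  [  0.2051    1.1860    0.1863    0.2893]
  [  0.2408    0.1073    1.2743    0.1926]
  [  0.1513    0.0827    0.0908    1.2386]
Total output x = L · d:
  x_0 = 1.0723·71 + 0.0585·32 + 0.1599·52 + 0.1821·45 = 94.5094
  x_1 = 0.2051·71 + 1.1860·32 + 0.1863·52 + 0.2893·45 = 75.2200
  x_2 = 0.2408·71 + 0.1073·32 + 1.2743·52 + 0.1926·45 = 95.4644
  x_3 = 0.1513·71 + 0.0827·32 + 0.0908·52 + 1.2386·45 = 73.8458

L[0,0] = 1.0723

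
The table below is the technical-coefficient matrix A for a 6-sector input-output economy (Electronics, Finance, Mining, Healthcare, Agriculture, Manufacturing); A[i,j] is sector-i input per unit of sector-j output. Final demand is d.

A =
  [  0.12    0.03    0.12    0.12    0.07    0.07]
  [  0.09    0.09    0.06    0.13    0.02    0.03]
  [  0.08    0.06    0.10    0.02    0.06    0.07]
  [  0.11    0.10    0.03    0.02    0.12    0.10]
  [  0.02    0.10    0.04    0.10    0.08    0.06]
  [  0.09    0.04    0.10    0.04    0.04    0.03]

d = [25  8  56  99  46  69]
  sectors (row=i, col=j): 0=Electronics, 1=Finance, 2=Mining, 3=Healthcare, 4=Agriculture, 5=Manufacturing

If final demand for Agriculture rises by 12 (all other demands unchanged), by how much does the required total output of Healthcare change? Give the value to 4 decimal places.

Form M = I − A:
  [  0.88   -0.03   -0.12   -0.12   -0.07   -0.07]
  [ -0.09    0.91   -0.06   -0.13   -0.02   -0.03]
  [ -0.08   -0.06    0.90   -0.02   -0.06   -0.07]
  [ -0.11   -0.10   -0.03    0.98   -0.12   -0.10]
  [ -0.02   -0.10   -0.04   -0.10    0.92   -0.06]
  [ -0.09   -0.04   -0.10   -0.04   -0.04    0.97]
Leontief inverse L = M⁻¹:
  [  1.2028    0.0931    0.1932    0.1828    0.1357    0.1309]
  [  0.1602    1.1434    0.1157    0.1842    0.0720    0.0787]
  [  0.1379    0.1044    1.1555    0.0692    0.1019    0.1100]
  [  0.1798    0.1572    0.0948    1.0887    0.1717    0.1475]
  [  0.0784    0.1531    0.0871    0.1507    1.1260    0.1019]
  [  0.1431    0.0793    0.1493    0.0828    0.0796    1.0679]
Total output x = L · d:
  x_0 = 1.2028·25 + 0.0931·8 + 0.1932·56 + 0.1828·99 + 0.1357·46 + 0.1309·69 = 74.9990
  x_1 = 0.1602·25 + 1.1434·8 + 0.1157·56 + 0.1842·99 + 0.0720·46 + 0.0787·69 = 46.6122
  x_2 = 0.1379·25 + 0.1044·8 + 1.1555·56 + 0.0692·99 + 0.1019·46 + 0.1100·69 = 88.1246
  x_3 = 0.1798·25 + 0.1572·8 + 0.0948·56 + 1.0887·99 + 0.1717·46 + 0.1475·69 = 136.9225
  x_4 = 0.0784·25 + 0.1531·8 + 0.0871·56 + 0.1507·99 + 1.1260·46 + 0.1019·69 = 81.8105
  x_5 = 0.1431·25 + 0.0793·8 + 0.1493·56 + 0.0828·99 + 0.0796·46 + 1.0679·69 = 98.1198
Δx_3 = L[3,4] · Δd_4 = 0.1717 · 12 = 2.0604

2.0604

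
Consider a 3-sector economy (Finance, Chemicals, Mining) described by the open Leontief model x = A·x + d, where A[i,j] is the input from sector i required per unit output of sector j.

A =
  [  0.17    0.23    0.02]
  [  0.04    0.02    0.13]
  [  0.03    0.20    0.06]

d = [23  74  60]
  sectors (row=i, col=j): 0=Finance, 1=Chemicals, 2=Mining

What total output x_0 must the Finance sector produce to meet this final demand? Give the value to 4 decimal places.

Form M = I − A:
  [  0.83   -0.23   -0.02]
  [ -0.04    0.98   -0.13]
  [ -0.03   -0.20    0.94]
Leontief inverse L = M⁻¹:
  [  1.2217    0.3005    0.0676]
  [  0.0566    1.0640    0.1484]
  [  0.0510    0.2360    1.0975]
Total output x = L · d:
  x_0 = 1.2217·23 + 0.3005·74 + 0.0676·60 = 54.3922
  x_1 = 0.0566·23 + 1.0640·74 + 0.1484·60 = 88.9380
  x_2 = 0.0510·23 + 0.2360·74 + 1.0975·60 = 84.4887

54.3922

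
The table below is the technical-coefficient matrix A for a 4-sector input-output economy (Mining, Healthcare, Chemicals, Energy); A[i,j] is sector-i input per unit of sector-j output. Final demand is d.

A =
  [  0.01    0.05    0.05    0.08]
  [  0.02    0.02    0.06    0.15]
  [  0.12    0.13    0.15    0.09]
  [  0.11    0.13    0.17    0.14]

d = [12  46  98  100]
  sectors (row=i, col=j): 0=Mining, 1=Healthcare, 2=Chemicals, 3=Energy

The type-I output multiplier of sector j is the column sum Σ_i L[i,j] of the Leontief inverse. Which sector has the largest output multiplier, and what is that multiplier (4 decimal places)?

Form M = I − A:
  [  0.99   -0.05   -0.05   -0.08]
  [ -0.02    0.98   -0.06   -0.15]
  [ -0.12   -0.13    0.85   -0.09]
  [ -0.11   -0.13   -0.17    0.86]
Leontief inverse L = M⁻¹:
  [  1.0360    0.0808    0.0906    0.1200]
  [  0.0587    1.0663    0.1195    0.2040]
  [  0.1739    0.1968    1.2366    0.1799]
  [  0.1758    0.2104    0.2741    1.2445]
Total output x = L · d:
  x_0 = 1.0360·12 + 0.0808·46 + 0.0906·98 + 0.1200·100 = 37.0271
  x_1 = 0.0587·12 + 1.0663·46 + 0.1195·98 + 0.2040·100 = 81.8618
  x_2 = 0.1739·12 + 0.1968·46 + 1.2366·98 + 0.1799·100 = 150.3112
  x_3 = 0.1758·12 + 0.2104·46 + 0.2741·98 + 1.2445·100 = 163.1022
Output multipliers (column sums of L):
  Mining: 1.4443
  Healthcare: 1.5543
  Chemicals: 1.7208
  Energy: 1.7483

Energy (1.7483)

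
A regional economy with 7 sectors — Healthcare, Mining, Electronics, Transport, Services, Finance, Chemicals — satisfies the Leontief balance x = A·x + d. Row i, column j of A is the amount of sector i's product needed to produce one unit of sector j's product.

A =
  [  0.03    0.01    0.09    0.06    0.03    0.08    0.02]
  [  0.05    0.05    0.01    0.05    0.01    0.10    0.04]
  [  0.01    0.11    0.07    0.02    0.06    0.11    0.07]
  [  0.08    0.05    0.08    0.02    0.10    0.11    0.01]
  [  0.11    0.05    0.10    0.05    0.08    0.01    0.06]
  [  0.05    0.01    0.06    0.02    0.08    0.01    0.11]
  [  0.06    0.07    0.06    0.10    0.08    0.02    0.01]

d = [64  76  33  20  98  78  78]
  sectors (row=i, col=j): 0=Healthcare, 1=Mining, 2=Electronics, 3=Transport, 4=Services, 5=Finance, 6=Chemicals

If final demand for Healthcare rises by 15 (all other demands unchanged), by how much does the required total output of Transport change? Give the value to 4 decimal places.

1.7981

Form M = I − A:
  [  0.97   -0.01   -0.09   -0.06   -0.03   -0.08   -0.02]
  [ -0.05    0.95   -0.01   -0.05   -0.01   -0.10   -0.04]
  [ -0.01   -0.11    0.93   -0.02   -0.06   -0.11   -0.07]
  [ -0.08   -0.05   -0.08    0.98   -0.10   -0.11   -0.01]
  [ -0.11   -0.05   -0.10   -0.05    0.92   -0.01   -0.06]
  [ -0.05   -0.01   -0.06   -0.02   -0.08    0.99   -0.11]
  [ -0.06   -0.07   -0.06   -0.10   -0.08   -0.02    0.99]
Leontief inverse L = M⁻¹:
  [  1.0572    0.0384    0.1273    0.0800    0.0661    0.1140    0.0494]
  [  0.0769    1.0704    0.0421    0.0716    0.0415    0.1287    0.0653]
  [  0.0499    0.1475    1.1143    0.0529    0.1044    0.1519    0.1095]
  [  0.1199    0.0848    0.1316    1.0505    0.1453    0.1521    0.0515]
  [  0.1498    0.0906    0.1538    0.0851    1.1255    0.0611    0.0934]
  [  0.0827    0.0423    0.1013    0.0502    0.1174    1.0418    0.1339]
  [  0.0984    0.1037    0.1060    0.1271    0.1213    0.0666    1.0398]
Total output x = L · d:
  x_0 = 1.0572·64 + 0.0384·76 + 0.1273·33 + 0.0800·20 + 0.0661·98 + 0.1140·78 + 0.0494·78 = 95.6047
  x_1 = 0.0769·64 + 1.0704·76 + 0.0421·33 + 0.0716·20 + 0.0415·98 + 0.1287·78 + 0.0653·78 = 108.3018
  x_2 = 0.0499·64 + 0.1475·76 + 1.1143·33 + 0.0529·20 + 0.1044·98 + 0.1519·78 + 0.1095·78 = 82.8521
  x_3 = 0.1199·64 + 0.0848·76 + 0.1316·33 + 1.0505·20 + 0.1453·98 + 0.1521·78 + 0.0515·78 = 69.5952
  x_4 = 0.1498·64 + 0.0906·76 + 0.1538·33 + 0.0851·20 + 1.1255·98 + 0.0611·78 + 0.0934·78 = 145.6101
  x_5 = 0.0827·64 + 0.0423·76 + 0.1013·33 + 0.0502·20 + 0.1174·98 + 1.0418·78 + 0.1339·78 = 116.0599
  x_6 = 0.0984·64 + 0.1037·76 + 0.1060·33 + 0.1271·20 + 0.1213·98 + 0.0666·78 + 1.0398·78 = 118.4021
Δx_3 = L[3,0] · Δd_0 = 0.1199 · 15 = 1.7981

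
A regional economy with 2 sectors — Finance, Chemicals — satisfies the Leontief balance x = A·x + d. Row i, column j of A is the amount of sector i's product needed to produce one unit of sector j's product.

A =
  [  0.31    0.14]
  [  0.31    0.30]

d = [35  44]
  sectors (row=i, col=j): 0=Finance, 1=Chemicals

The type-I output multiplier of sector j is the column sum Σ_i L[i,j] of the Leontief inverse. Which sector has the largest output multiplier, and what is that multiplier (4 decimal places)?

Finance (2.2975)

Form M = I − A:
  [  0.69   -0.14]
  [ -0.31    0.70]
Leontief inverse L = M⁻¹:
  [  1.5924    0.3185]
  [  0.7052    1.5696]
Total output x = L · d:
  x_0 = 1.5924·35 + 0.3185·44 = 69.7452
  x_1 = 0.7052·35 + 1.5696·44 = 93.7443
Output multipliers (column sums of L):
  Finance: 2.2975
  Chemicals: 1.8881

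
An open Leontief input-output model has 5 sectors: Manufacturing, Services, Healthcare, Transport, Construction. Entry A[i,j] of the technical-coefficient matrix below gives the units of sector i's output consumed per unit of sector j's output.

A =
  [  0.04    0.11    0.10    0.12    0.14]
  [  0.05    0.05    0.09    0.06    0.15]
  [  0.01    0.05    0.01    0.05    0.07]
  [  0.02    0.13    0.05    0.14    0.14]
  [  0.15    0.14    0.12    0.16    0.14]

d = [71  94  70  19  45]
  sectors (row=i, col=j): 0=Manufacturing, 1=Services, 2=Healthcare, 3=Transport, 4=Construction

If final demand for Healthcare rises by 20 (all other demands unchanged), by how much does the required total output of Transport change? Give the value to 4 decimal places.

2.4748

Form M = I − A:
  [  0.96   -0.11   -0.10   -0.12   -0.14]
  [ -0.05    0.95   -0.09   -0.06   -0.15]
  [ -0.01   -0.05    0.99   -0.05   -0.07]
  [ -0.02   -0.13   -0.05    0.86   -0.14]
  [ -0.15   -0.14   -0.12   -0.16    0.86]
Leontief inverse L = M⁻¹:
  [  1.1006    0.2070    0.1738    0.2277    0.2665]
  [  0.1026    1.1296    0.1509    0.1484    0.2502]
  [  0.0365    0.0899    1.0415    0.0946    0.1218]
  [  0.0805    0.2255    0.1237    1.2463    0.2654]
  [  0.2287    0.2745    0.2232    0.3090    1.3164]
Total output x = L · d:
  x_0 = 1.1006·71 + 0.2070·94 + 0.1738·70 + 0.2277·19 + 0.2665·45 = 126.0908
  x_1 = 0.1026·71 + 1.1296·94 + 0.1509·70 + 0.1484·19 + 0.2502·45 = 138.1090
  x_2 = 0.0365·71 + 0.0899·94 + 1.0415·70 + 0.0946·19 + 0.1218·45 = 91.2327
  x_3 = 0.0805·71 + 0.2255·94 + 0.1237·70 + 1.2463·19 + 0.2654·45 = 71.1934
  x_4 = 0.2287·71 + 0.2745·94 + 0.2232·70 + 0.3090·19 + 1.3164·45 = 122.7765
Δx_3 = L[3,2] · Δd_2 = 0.1237 · 20 = 2.4748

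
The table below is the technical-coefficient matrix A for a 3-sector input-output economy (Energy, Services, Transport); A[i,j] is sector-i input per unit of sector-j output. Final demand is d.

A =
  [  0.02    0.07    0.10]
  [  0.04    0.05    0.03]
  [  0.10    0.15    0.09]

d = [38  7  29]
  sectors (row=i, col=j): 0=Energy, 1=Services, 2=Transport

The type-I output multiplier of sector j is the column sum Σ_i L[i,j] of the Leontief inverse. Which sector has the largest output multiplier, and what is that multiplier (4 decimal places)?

Form M = I − A:
  [  0.98   -0.07   -0.10]
  [ -0.04    0.95   -0.03]
  [ -0.10   -0.15    0.91]
Leontief inverse L = M⁻¹:
  [  1.0362    0.0948    0.1170]
  [  0.0475    1.0625    0.0402]
  [  0.1217    0.1856    1.1184]
Total output x = L · d:
  x_0 = 1.0362·38 + 0.0948·7 + 0.1170·29 = 43.4329
  x_1 = 0.0475·38 + 1.0625·7 + 0.0402·29 = 10.4084
  x_2 = 0.1217·38 + 0.1856·7 + 1.1184·29 = 38.3567
Output multipliers (column sums of L):
  Energy: 1.2054
  Services: 1.3429
  Transport: 1.2756

Services (1.3429)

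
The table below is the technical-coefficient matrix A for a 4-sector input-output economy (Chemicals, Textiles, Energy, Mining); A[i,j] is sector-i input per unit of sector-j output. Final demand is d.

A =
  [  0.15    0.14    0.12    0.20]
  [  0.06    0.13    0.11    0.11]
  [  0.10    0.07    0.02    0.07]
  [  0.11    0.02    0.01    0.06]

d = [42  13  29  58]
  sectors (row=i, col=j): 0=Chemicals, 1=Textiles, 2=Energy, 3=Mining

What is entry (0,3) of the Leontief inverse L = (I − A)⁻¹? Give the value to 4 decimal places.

L[0,3] = 0.3063

Form M = I − A:
  [  0.85   -0.14   -0.12   -0.20]
  [ -0.06    0.87   -0.11   -0.11]
  [ -0.10   -0.07    0.98   -0.07]
  [ -0.11   -0.02   -0.01    0.94]
Leontief inverse L = M⁻¹:
  [  1.2532    0.2233    0.1817    0.3063]
  [  0.1242    1.1855    0.1501    0.1763]
  [  0.1475    0.1112    1.0522    0.1228]
  [  0.1509    0.0525    0.0356    1.1047]
Total output x = L · d:
  x_0 = 1.2532·42 + 0.2233·13 + 0.1817·29 + 0.3063·58 = 78.5735
  x_1 = 0.1242·42 + 1.1855·13 + 0.1501·29 + 0.1763·58 = 35.2055
  x_2 = 0.1475·42 + 0.1112·13 + 1.0522·29 + 0.1228·58 = 45.2762
  x_3 = 0.1509·42 + 0.0525·13 + 0.0356·29 + 1.1047·58 = 72.1276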